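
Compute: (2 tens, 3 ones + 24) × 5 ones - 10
Convert 2 tens, 3 ones (place-value notation) → 2×10 + 3 = 23 (decimal)
Convert 5 ones (place-value notation) → 5 (decimal)
Expression in decimal: (23 + 24) × 5 - 10
Parentheses first: 23 + 24 = 47
Multiply: 47 × 5 = 235
Subtract: 235 - 10 = 225
225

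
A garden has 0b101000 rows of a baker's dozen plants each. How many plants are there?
Convert a baker's dozen (colloquial) → 13 (decimal)
Convert 0b101000 (binary) → 32 + 8 = 40 (decimal)
Compute 13 × 40 = 520
520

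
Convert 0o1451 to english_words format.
Convert 0o1451 (octal) → 1×512 + 4×64 + 5×8 + 1 = 809 (decimal)
Convert 809 (decimal) → 809 = 8×100 + 9 → eight hundred nine (English words)
eight hundred nine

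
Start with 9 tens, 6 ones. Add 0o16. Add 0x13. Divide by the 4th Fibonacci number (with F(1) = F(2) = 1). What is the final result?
Convert 9 tens, 6 ones (place-value notation) → 9×10 + 6 = 96 (decimal)
Start: 96
Convert 0o16 (octal) → 1×8 + 6 = 14 (decimal)
96 + 14 = 110
Convert 0x13 (hexadecimal) → 1×16 + 3 = 19 (decimal)
110 + 19 = 129
Convert the 4th Fibonacci number (with F(1) = F(2) = 1) (Fibonacci index) → 1, 1, 2, 3 → 3 (decimal)
129 ÷ 3 = 43
43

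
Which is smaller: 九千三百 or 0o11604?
Convert 九千三百 (Chinese numeral) → 9×1000 + 3×100 = 9300 (decimal)
Convert 0o11604 (octal) → 1×4096 + 1×512 + 6×64 + 4 = 4996 (decimal)
Compare 9300 vs 4996: smaller = 4996
4996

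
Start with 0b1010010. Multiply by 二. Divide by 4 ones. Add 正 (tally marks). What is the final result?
Convert 0b1010010 (binary) → 64 + 16 + 2 = 82 (decimal)
Start: 82
Convert 二 (Chinese numeral) → 2 (decimal)
82 × 2 = 164
Convert 4 ones (place-value notation) → 4 (decimal)
164 ÷ 4 = 41
Convert 正 (tally marks) → 5 (decimal)
41 + 5 = 46
46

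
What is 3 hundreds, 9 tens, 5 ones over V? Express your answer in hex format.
Convert 3 hundreds, 9 tens, 5 ones (place-value notation) → 3×100 + 9×10 + 5 = 395 (decimal)
Convert V (Roman numeral) → 5 (decimal)
Compute 395 ÷ 5 = 79
Convert 79 (decimal) → 79 = 4×16 + 15 → 0x4F (hexadecimal)
0x4F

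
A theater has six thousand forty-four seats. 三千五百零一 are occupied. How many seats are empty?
Convert six thousand forty-four (English words) → 6×1000 + 44 = 6044 (decimal)
Convert 三千五百零一 (Chinese numeral) → 3×1000 + 5×100 + 1 = 3501 (decimal)
Compute 6044 - 3501 = 2543
2543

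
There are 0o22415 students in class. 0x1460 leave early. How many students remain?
Convert 0o22415 (octal) → 2×4096 + 2×512 + 4×64 + 1×8 + 5 = 9485 (decimal)
Convert 0x1460 (hexadecimal) → 1×4096 + 4×256 + 6×16 = 5216 (decimal)
Compute 9485 - 5216 = 4269
4269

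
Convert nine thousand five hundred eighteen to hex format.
Convert nine thousand five hundred eighteen (English words) → 9×1000 + 5×100 + 18 = 9518 (decimal)
Convert 9518 (decimal) → 9518 = 2×4096 + 5×256 + 2×16 + 14 → 0x252E (hexadecimal)
0x252E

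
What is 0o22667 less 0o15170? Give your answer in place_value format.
Convert 0o22667 (octal) → 2×4096 + 2×512 + 6×64 + 6×8 + 7 = 9655 (decimal)
Convert 0o15170 (octal) → 1×4096 + 5×512 + 1×64 + 7×8 = 6776 (decimal)
Compute 9655 - 6776 = 2879
Convert 2879 (decimal) → 2879 = 2×1000 + 8×100 + 7×10 + 9 → 2 thousands, 8 hundreds, 7 tens, 9 ones (place-value notation)
2 thousands, 8 hundreds, 7 tens, 9 ones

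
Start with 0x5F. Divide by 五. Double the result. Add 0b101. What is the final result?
Convert 0x5F (hexadecimal) → 5×16 + 15 = 95 (decimal)
Start: 95
Convert 五 (Chinese numeral) → 5 (decimal)
95 ÷ 5 = 19
19 × 2 = 38
Convert 0b101 (binary) → 4 + 1 = 5 (decimal)
38 + 5 = 43
43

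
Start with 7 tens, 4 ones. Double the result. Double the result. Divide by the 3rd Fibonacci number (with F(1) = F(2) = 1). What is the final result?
Convert 7 tens, 4 ones (place-value notation) → 7×10 + 4 = 74 (decimal)
Start: 74
74 × 2 = 148
148 × 2 = 296
Convert the 3rd Fibonacci number (with F(1) = F(2) = 1) (Fibonacci index) → 1, 1, 2 → 2 (decimal)
296 ÷ 2 = 148
148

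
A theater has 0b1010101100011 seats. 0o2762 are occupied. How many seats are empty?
Convert 0b1010101100011 (binary) → 4096 + 1024 + 256 + 64 + 32 + 2 + 1 = 5475 (decimal)
Convert 0o2762 (octal) → 2×512 + 7×64 + 6×8 + 2 = 1522 (decimal)
Compute 5475 - 1522 = 3953
3953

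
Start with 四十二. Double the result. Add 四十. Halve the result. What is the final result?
Convert 四十二 (Chinese numeral) → 4×10 + 2 = 42 (decimal)
Start: 42
42 × 2 = 84
Convert 四十 (Chinese numeral) → 4×10 = 40 (decimal)
84 + 40 = 124
124 ÷ 2 = 62
62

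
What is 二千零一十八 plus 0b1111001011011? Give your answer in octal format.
Convert 二千零一十八 (Chinese numeral) → 2×1000 + 1×10 + 8 = 2018 (decimal)
Convert 0b1111001011011 (binary) → 4096 + 2048 + 1024 + 512 + 64 + 16 + 8 + 2 + 1 = 7771 (decimal)
Compute 2018 + 7771 = 9789
Convert 9789 (decimal) → 9789 = 2×4096 + 3×512 + 7×8 + 5 → 0o23075 (octal)
0o23075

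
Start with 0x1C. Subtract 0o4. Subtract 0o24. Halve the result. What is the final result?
Convert 0x1C (hexadecimal) → 1×16 + 12 = 28 (decimal)
Start: 28
Convert 0o4 (octal) → 4 (decimal)
28 - 4 = 24
Convert 0o24 (octal) → 2×8 + 4 = 20 (decimal)
24 - 20 = 4
4 ÷ 2 = 2
2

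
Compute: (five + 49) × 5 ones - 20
Convert five (English words) → 5 (decimal)
Convert 5 ones (place-value notation) → 5 (decimal)
Expression in decimal: (5 + 49) × 5 - 20
Parentheses first: 5 + 49 = 54
Multiply: 54 × 5 = 270
Subtract: 270 - 20 = 250
250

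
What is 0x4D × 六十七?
Convert 0x4D (hexadecimal) → 4×16 + 13 = 77 (decimal)
Convert 六十七 (Chinese numeral) → 6×10 + 7 = 67 (decimal)
Compute 77 × 67 = 5159
5159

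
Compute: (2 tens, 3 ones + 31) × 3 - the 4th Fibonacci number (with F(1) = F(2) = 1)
Convert 2 tens, 3 ones (place-value notation) → 2×10 + 3 = 23 (decimal)
Convert the 4th Fibonacci number (with F(1) = F(2) = 1) (Fibonacci index) → 1, 1, 2, 3 → 3 (decimal)
Expression in decimal: (23 + 31) × 3 - 3
Parentheses first: 23 + 31 = 54
Multiply: 54 × 3 = 162
Subtract: 162 - 3 = 159
159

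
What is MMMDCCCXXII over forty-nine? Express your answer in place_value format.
Convert MMMDCCCXXII (Roman numeral) → 1000 + 1000 + 1000 + 500 + 100 + 100 + 100 + 10 + 10 + 1 + 1 = 3822 (decimal)
Convert forty-nine (English words) → 49 (decimal)
Compute 3822 ÷ 49 = 78
Convert 78 (decimal) → 78 = 7×10 + 8 → 7 tens, 8 ones (place-value notation)
7 tens, 8 ones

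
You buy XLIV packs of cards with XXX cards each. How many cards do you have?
Convert XXX (Roman numeral) → 10 + 10 + 10 = 30 (decimal)
Convert XLIV (Roman numeral) → 40 + 4 = 44 (decimal)
Compute 30 × 44 = 1320
1320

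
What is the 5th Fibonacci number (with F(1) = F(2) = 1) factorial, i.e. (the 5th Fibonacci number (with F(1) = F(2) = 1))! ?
Convert the 5th Fibonacci number (with F(1) = F(2) = 1) (Fibonacci index) → 1, 1, 2, 3, 5 → 5 (decimal)
Compute 5! = 120
120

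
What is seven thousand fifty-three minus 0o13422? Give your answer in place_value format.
Convert seven thousand fifty-three (English words) → 7×1000 + 53 = 7053 (decimal)
Convert 0o13422 (octal) → 1×4096 + 3×512 + 4×64 + 2×8 + 2 = 5906 (decimal)
Compute 7053 - 5906 = 1147
Convert 1147 (decimal) → 1147 = 1×1000 + 1×100 + 4×10 + 7 → 1 thousand, 1 hundred, 4 tens, 7 ones (place-value notation)
1 thousand, 1 hundred, 4 tens, 7 ones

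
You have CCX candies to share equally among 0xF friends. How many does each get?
Convert CCX (Roman numeral) → 100 + 100 + 10 = 210 (decimal)
Convert 0xF (hexadecimal) → 15 (decimal)
Compute 210 ÷ 15 = 14
14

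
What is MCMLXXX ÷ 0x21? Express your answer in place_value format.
Convert MCMLXXX (Roman numeral) → 1000 + 900 + 50 + 10 + 10 + 10 = 1980 (decimal)
Convert 0x21 (hexadecimal) → 2×16 + 1 = 33 (decimal)
Compute 1980 ÷ 33 = 60
Convert 60 (decimal) → 60 = 6×10 → 6 tens (place-value notation)
6 tens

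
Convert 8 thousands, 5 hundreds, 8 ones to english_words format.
Convert 8 thousands, 5 hundreds, 8 ones (place-value notation) → 8×1000 + 5×100 + 8 = 8508 (decimal)
Convert 8508 (decimal) → 8508 = 8×1000 + 5×100 + 8 → eight thousand five hundred eight (English words)
eight thousand five hundred eight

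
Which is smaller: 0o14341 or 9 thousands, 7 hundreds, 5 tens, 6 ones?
Convert 0o14341 (octal) → 1×4096 + 4×512 + 3×64 + 4×8 + 1 = 6369 (decimal)
Convert 9 thousands, 7 hundreds, 5 tens, 6 ones (place-value notation) → 9×1000 + 7×100 + 5×10 + 6 = 9756 (decimal)
Compare 6369 vs 9756: smaller = 6369
6369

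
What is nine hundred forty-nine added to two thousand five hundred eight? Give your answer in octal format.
Convert nine hundred forty-nine (English words) → 9×100 + 49 = 949 (decimal)
Convert two thousand five hundred eight (English words) → 2×1000 + 5×100 + 8 = 2508 (decimal)
Compute 949 + 2508 = 3457
Convert 3457 (decimal) → 3457 = 6×512 + 6×64 + 1 → 0o6601 (octal)
0o6601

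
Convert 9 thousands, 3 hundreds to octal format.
Convert 9 thousands, 3 hundreds (place-value notation) → 9×1000 + 3×100 = 9300 (decimal)
Convert 9300 (decimal) → 9300 = 2×4096 + 2×512 + 1×64 + 2×8 + 4 → 0o22124 (octal)
0o22124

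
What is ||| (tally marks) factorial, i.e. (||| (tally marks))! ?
Convert ||| (tally marks) → 3 (decimal)
Compute 3! = 6
6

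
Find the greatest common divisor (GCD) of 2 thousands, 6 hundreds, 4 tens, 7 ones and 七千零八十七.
Convert 2 thousands, 6 hundreds, 4 tens, 7 ones (place-value notation) → 2×1000 + 6×100 + 4×10 + 7 = 2647 (decimal)
Convert 七千零八十七 (Chinese numeral) → 7×1000 + 8×10 + 7 = 7087 (decimal)
Compute gcd(2647, 7087) = 1
1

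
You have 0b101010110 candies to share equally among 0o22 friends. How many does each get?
Convert 0b101010110 (binary) → 256 + 64 + 16 + 4 + 2 = 342 (decimal)
Convert 0o22 (octal) → 2×8 + 2 = 18 (decimal)
Compute 342 ÷ 18 = 19
19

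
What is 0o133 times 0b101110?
Convert 0o133 (octal) → 1×64 + 3×8 + 3 = 91 (decimal)
Convert 0b101110 (binary) → 32 + 8 + 4 + 2 = 46 (decimal)
Compute 91 × 46 = 4186
4186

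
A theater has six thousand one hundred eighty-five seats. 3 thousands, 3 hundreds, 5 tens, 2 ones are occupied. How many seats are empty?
Convert six thousand one hundred eighty-five (English words) → 6×1000 + 1×100 + 85 = 6185 (decimal)
Convert 3 thousands, 3 hundreds, 5 tens, 2 ones (place-value notation) → 3×1000 + 3×100 + 5×10 + 2 = 3352 (decimal)
Compute 6185 - 3352 = 2833
2833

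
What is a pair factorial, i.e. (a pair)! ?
Convert a pair (colloquial) → 2 (decimal)
Compute 2! = 2
2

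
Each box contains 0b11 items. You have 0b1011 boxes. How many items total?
Convert 0b11 (binary) → 2 + 1 = 3 (decimal)
Convert 0b1011 (binary) → 8 + 2 + 1 = 11 (decimal)
Compute 3 × 11 = 33
33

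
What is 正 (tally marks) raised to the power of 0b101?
Convert 正 (tally marks) → 5 (decimal)
Convert 0b101 (binary) → 4 + 1 = 5 (decimal)
Compute 5 ^ 5 = 3125
3125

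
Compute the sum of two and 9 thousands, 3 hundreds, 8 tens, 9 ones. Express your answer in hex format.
Convert two (English words) → 2 (decimal)
Convert 9 thousands, 3 hundreds, 8 tens, 9 ones (place-value notation) → 9×1000 + 3×100 + 8×10 + 9 = 9389 (decimal)
Compute 2 + 9389 = 9391
Convert 9391 (decimal) → 9391 = 2×4096 + 4×256 + 10×16 + 15 → 0x24AF (hexadecimal)
0x24AF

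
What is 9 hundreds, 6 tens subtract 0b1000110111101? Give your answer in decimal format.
Convert 9 hundreds, 6 tens (place-value notation) → 9×100 + 6×10 = 960 (decimal)
Convert 0b1000110111101 (binary) → 4096 + 256 + 128 + 32 + 16 + 8 + 4 + 1 = 4541 (decimal)
Compute 960 - 4541 = -3581
-3581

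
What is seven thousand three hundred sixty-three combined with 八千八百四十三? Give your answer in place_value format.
Convert seven thousand three hundred sixty-three (English words) → 7×1000 + 3×100 + 63 = 7363 (decimal)
Convert 八千八百四十三 (Chinese numeral) → 8×1000 + 8×100 + 4×10 + 3 = 8843 (decimal)
Compute 7363 + 8843 = 16206
Convert 16206 (decimal) → 16206 = 16×1000 + 2×100 + 6 → 16 thousands, 2 hundreds, 6 ones (place-value notation)
16 thousands, 2 hundreds, 6 ones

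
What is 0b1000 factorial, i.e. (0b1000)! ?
Convert 0b1000 (binary) → 8 (decimal)
Compute 8! = 40320
40320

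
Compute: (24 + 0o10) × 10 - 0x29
Convert 0o10 (octal) → 1×8 = 8 (decimal)
Convert 0x29 (hexadecimal) → 2×16 + 9 = 41 (decimal)
Expression in decimal: (24 + 8) × 10 - 41
Parentheses first: 24 + 8 = 32
Multiply: 32 × 10 = 320
Subtract: 320 - 41 = 279
279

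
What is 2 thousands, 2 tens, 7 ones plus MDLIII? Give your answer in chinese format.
Convert 2 thousands, 2 tens, 7 ones (place-value notation) → 2×1000 + 2×10 + 7 = 2027 (decimal)
Convert MDLIII (Roman numeral) → 1000 + 500 + 50 + 1 + 1 + 1 = 1553 (decimal)
Compute 2027 + 1553 = 3580
Convert 3580 (decimal) → 3580 = 3×1000 + 5×100 + 8×10 → 三千五百八十 (Chinese numeral)
三千五百八十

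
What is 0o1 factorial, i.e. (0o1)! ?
Convert 0o1 (octal) → 1 (decimal)
Compute 1! = 1
1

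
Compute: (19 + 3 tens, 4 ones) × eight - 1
Convert 3 tens, 4 ones (place-value notation) → 3×10 + 4 = 34 (decimal)
Convert eight (English words) → 8 (decimal)
Expression in decimal: (19 + 34) × 8 - 1
Parentheses first: 19 + 34 = 53
Multiply: 53 × 8 = 424
Subtract: 424 - 1 = 423
423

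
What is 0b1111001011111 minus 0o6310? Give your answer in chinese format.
Convert 0b1111001011111 (binary) → 4096 + 2048 + 1024 + 512 + 64 + 16 + 8 + 4 + 2 + 1 = 7775 (decimal)
Convert 0o6310 (octal) → 6×512 + 3×64 + 1×8 = 3272 (decimal)
Compute 7775 - 3272 = 4503
Convert 4503 (decimal) → 4503 = 4×1000 + 5×100 + 3 → 四千五百零三 (Chinese numeral)
四千五百零三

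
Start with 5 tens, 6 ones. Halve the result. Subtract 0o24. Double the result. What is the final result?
Convert 5 tens, 6 ones (place-value notation) → 5×10 + 6 = 56 (decimal)
Start: 56
56 ÷ 2 = 28
Convert 0o24 (octal) → 2×8 + 4 = 20 (decimal)
28 - 20 = 8
8 × 2 = 16
16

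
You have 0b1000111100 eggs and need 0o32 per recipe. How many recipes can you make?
Convert 0b1000111100 (binary) → 512 + 32 + 16 + 8 + 4 = 572 (decimal)
Convert 0o32 (octal) → 3×8 + 2 = 26 (decimal)
Compute 572 ÷ 26 = 22
22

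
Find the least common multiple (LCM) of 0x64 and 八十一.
Convert 0x64 (hexadecimal) → 6×16 + 4 = 100 (decimal)
Convert 八十一 (Chinese numeral) → 8×10 + 1 = 81 (decimal)
Compute lcm(100, 81) = 8100
8100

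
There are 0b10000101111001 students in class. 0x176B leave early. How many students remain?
Convert 0b10000101111001 (binary) → 8192 + 256 + 64 + 32 + 16 + 8 + 1 = 8569 (decimal)
Convert 0x176B (hexadecimal) → 1×4096 + 7×256 + 6×16 + 11 = 5995 (decimal)
Compute 8569 - 5995 = 2574
2574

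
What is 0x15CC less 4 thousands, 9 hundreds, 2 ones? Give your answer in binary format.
Convert 0x15CC (hexadecimal) → 1×4096 + 5×256 + 12×16 + 12 = 5580 (decimal)
Convert 4 thousands, 9 hundreds, 2 ones (place-value notation) → 4×1000 + 9×100 + 2 = 4902 (decimal)
Compute 5580 - 4902 = 678
Convert 678 (decimal) → 678 = 512 + 128 + 32 + 4 + 2 → 0b1010100110 (binary)
0b1010100110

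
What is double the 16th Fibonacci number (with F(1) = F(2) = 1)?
The 16th Fibonacci number (with F(1) = F(2) = 1) = 987
Compute 987 × 2 = 1974
1974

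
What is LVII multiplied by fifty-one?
Convert LVII (Roman numeral) → 50 + 5 + 1 + 1 = 57 (decimal)
Convert fifty-one (English words) → 51 (decimal)
Compute 57 × 51 = 2907
2907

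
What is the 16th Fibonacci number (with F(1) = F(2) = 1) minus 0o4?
The 16th Fibonacci number (with F(1) = F(2) = 1) = 987
Convert 0o4 (octal) → 4 (decimal)
Compute 987 - 4 = 983
983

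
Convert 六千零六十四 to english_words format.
Convert 六千零六十四 (Chinese numeral) → 6×1000 + 6×10 + 4 = 6064 (decimal)
Convert 6064 (decimal) → 6064 = 6×1000 + 64 → six thousand sixty-four (English words)
six thousand sixty-four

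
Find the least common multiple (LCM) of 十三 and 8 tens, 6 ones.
Convert 十三 (Chinese numeral) → 1×10 + 3 = 13 (decimal)
Convert 8 tens, 6 ones (place-value notation) → 8×10 + 6 = 86 (decimal)
Compute lcm(13, 86) = 1118
1118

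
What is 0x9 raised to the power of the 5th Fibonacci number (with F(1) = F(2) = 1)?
Convert 0x9 (hexadecimal) → 9 (decimal)
Convert the 5th Fibonacci number (with F(1) = F(2) = 1) (Fibonacci index) → 1, 1, 2, 3, 5 → 5 (decimal)
Compute 9 ^ 5 = 59049
59049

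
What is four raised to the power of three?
Convert four (English words) → 4 (decimal)
Convert three (English words) → 3 (decimal)
Compute 4 ^ 3 = 64
64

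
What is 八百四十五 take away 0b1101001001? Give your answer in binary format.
Convert 八百四十五 (Chinese numeral) → 8×100 + 4×10 + 5 = 845 (decimal)
Convert 0b1101001001 (binary) → 512 + 256 + 64 + 8 + 1 = 841 (decimal)
Compute 845 - 841 = 4
Convert 4 (decimal) → 0b100 (binary)
0b100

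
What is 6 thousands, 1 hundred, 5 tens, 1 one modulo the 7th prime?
Convert 6 thousands, 1 hundred, 5 tens, 1 one (place-value notation) → 6×1000 + 1×100 + 5×10 + 1 = 6151 (decimal)
Convert the 7th prime (prime index) → 17 (decimal)
Compute 6151 mod 17 = 14
14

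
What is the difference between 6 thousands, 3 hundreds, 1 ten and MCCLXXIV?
Convert 6 thousands, 3 hundreds, 1 ten (place-value notation) → 6×1000 + 3×100 + 1×10 = 6310 (decimal)
Convert MCCLXXIV (Roman numeral) → 1000 + 100 + 100 + 50 + 10 + 10 + 4 = 1274 (decimal)
Difference: |6310 - 1274| = 5036
5036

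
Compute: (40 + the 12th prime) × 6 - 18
Convert the 12th prime (prime index) → 37 (decimal)
Expression in decimal: (40 + 37) × 6 - 18
Parentheses first: 40 + 37 = 77
Multiply: 77 × 6 = 462
Subtract: 462 - 18 = 444
444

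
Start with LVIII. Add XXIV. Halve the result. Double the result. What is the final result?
Convert LVIII (Roman numeral) → 50 + 5 + 1 + 1 + 1 = 58 (decimal)
Start: 58
Convert XXIV (Roman numeral) → 10 + 10 + 4 = 24 (decimal)
58 + 24 = 82
82 ÷ 2 = 41
41 × 2 = 82
82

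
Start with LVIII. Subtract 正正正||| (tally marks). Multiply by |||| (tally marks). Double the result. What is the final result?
Convert LVIII (Roman numeral) → 50 + 5 + 1 + 1 + 1 = 58 (decimal)
Start: 58
Convert 正正正||| (tally marks) → 5 + 5 + 5 + 3 = 18 (decimal)
58 - 18 = 40
Convert |||| (tally marks) → 4 (decimal)
40 × 4 = 160
160 × 2 = 320
320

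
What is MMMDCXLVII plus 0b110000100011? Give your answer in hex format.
Convert MMMDCXLVII (Roman numeral) → 1000 + 1000 + 1000 + 500 + 100 + 40 + 5 + 1 + 1 = 3647 (decimal)
Convert 0b110000100011 (binary) → 2048 + 1024 + 32 + 2 + 1 = 3107 (decimal)
Compute 3647 + 3107 = 6754
Convert 6754 (decimal) → 6754 = 1×4096 + 10×256 + 6×16 + 2 → 0x1A62 (hexadecimal)
0x1A62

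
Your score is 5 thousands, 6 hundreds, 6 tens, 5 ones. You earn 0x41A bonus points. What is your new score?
Convert 5 thousands, 6 hundreds, 6 tens, 5 ones (place-value notation) → 5×1000 + 6×100 + 6×10 + 5 = 5665 (decimal)
Convert 0x41A (hexadecimal) → 4×256 + 1×16 + 10 = 1050 (decimal)
Compute 5665 + 1050 = 6715
6715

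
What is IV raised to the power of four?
Convert IV (Roman numeral) → 4 (decimal)
Convert four (English words) → 4 (decimal)
Compute 4 ^ 4 = 256
256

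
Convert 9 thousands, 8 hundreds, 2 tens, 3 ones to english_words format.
Convert 9 thousands, 8 hundreds, 2 tens, 3 ones (place-value notation) → 9×1000 + 8×100 + 2×10 + 3 = 9823 (decimal)
Convert 9823 (decimal) → 9823 = 9×1000 + 8×100 + 23 → nine thousand eight hundred twenty-three (English words)
nine thousand eight hundred twenty-three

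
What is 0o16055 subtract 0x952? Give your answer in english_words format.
Convert 0o16055 (octal) → 1×4096 + 6×512 + 5×8 + 5 = 7213 (decimal)
Convert 0x952 (hexadecimal) → 9×256 + 5×16 + 2 = 2386 (decimal)
Compute 7213 - 2386 = 4827
Convert 4827 (decimal) → 4827 = 4×1000 + 8×100 + 27 → four thousand eight hundred twenty-seven (English words)
four thousand eight hundred twenty-seven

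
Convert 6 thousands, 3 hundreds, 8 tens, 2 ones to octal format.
Convert 6 thousands, 3 hundreds, 8 tens, 2 ones (place-value notation) → 6×1000 + 3×100 + 8×10 + 2 = 6382 (decimal)
Convert 6382 (decimal) → 6382 = 1×4096 + 4×512 + 3×64 + 5×8 + 6 → 0o14356 (octal)
0o14356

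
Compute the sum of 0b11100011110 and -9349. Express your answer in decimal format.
Convert 0b11100011110 (binary) → 1024 + 512 + 256 + 16 + 8 + 4 + 2 = 1822 (decimal)
Compute 1822 + -9349 = -7527
-7527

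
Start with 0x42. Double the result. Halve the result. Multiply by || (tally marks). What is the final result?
Convert 0x42 (hexadecimal) → 4×16 + 2 = 66 (decimal)
Start: 66
66 × 2 = 132
132 ÷ 2 = 66
Convert || (tally marks) → 2 (decimal)
66 × 2 = 132
132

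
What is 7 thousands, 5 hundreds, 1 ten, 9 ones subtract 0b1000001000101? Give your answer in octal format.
Convert 7 thousands, 5 hundreds, 1 ten, 9 ones (place-value notation) → 7×1000 + 5×100 + 1×10 + 9 = 7519 (decimal)
Convert 0b1000001000101 (binary) → 4096 + 64 + 4 + 1 = 4165 (decimal)
Compute 7519 - 4165 = 3354
Convert 3354 (decimal) → 3354 = 6×512 + 4×64 + 3×8 + 2 → 0o6432 (octal)
0o6432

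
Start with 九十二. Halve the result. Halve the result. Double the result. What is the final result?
Convert 九十二 (Chinese numeral) → 9×10 + 2 = 92 (decimal)
Start: 92
92 ÷ 2 = 46
46 ÷ 2 = 23
23 × 2 = 46
46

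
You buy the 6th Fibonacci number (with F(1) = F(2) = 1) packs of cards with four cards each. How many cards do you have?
Convert four (English words) → 4 (decimal)
Convert the 6th Fibonacci number (with F(1) = F(2) = 1) (Fibonacci index) → 1, 1, 2, 3, 5, 8 → 8 (decimal)
Compute 4 × 8 = 32
32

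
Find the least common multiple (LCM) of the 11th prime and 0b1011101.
Convert the 11th prime (prime index) → 31 (decimal)
Convert 0b1011101 (binary) → 64 + 16 + 8 + 4 + 1 = 93 (decimal)
Compute lcm(31, 93) = 93
93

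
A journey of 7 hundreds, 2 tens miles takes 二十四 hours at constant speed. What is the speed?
Convert 7 hundreds, 2 tens (place-value notation) → 7×100 + 2×10 = 720 (decimal)
Convert 二十四 (Chinese numeral) → 2×10 + 4 = 24 (decimal)
Compute 720 ÷ 24 = 30
30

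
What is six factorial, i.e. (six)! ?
Convert six (English words) → 6 (decimal)
Compute 6! = 720
720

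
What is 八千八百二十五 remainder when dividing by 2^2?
Convert 八千八百二十五 (Chinese numeral) → 8×1000 + 8×100 + 2×10 + 5 = 8825 (decimal)
Convert 2^2 (power) → 4 (decimal)
Compute 8825 mod 4 = 1
1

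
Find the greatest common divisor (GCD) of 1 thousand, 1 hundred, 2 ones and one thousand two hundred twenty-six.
Convert 1 thousand, 1 hundred, 2 ones (place-value notation) → 1×1000 + 1×100 + 2 = 1102 (decimal)
Convert one thousand two hundred twenty-six (English words) → 1×1000 + 2×100 + 26 = 1226 (decimal)
Compute gcd(1102, 1226) = 2
2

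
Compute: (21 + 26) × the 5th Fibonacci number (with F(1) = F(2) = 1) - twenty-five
Convert the 5th Fibonacci number (with F(1) = F(2) = 1) (Fibonacci index) → 1, 1, 2, 3, 5 → 5 (decimal)
Convert twenty-five (English words) → 25 (decimal)
Expression in decimal: (21 + 26) × 5 - 25
Parentheses first: 21 + 26 = 47
Multiply: 47 × 5 = 235
Subtract: 235 - 25 = 210
210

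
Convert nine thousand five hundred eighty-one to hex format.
Convert nine thousand five hundred eighty-one (English words) → 9×1000 + 5×100 + 81 = 9581 (decimal)
Convert 9581 (decimal) → 9581 = 2×4096 + 5×256 + 6×16 + 13 → 0x256D (hexadecimal)
0x256D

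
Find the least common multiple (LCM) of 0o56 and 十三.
Convert 0o56 (octal) → 5×8 + 6 = 46 (decimal)
Convert 十三 (Chinese numeral) → 1×10 + 3 = 13 (decimal)
Compute lcm(46, 13) = 598
598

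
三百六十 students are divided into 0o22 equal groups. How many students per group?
Convert 三百六十 (Chinese numeral) → 3×100 + 6×10 = 360 (decimal)
Convert 0o22 (octal) → 2×8 + 2 = 18 (decimal)
Compute 360 ÷ 18 = 20
20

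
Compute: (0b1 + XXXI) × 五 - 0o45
Convert 0b1 (binary) → 1 (decimal)
Convert XXXI (Roman numeral) → 10 + 10 + 10 + 1 = 31 (decimal)
Convert 五 (Chinese numeral) → 5 (decimal)
Convert 0o45 (octal) → 4×8 + 5 = 37 (decimal)
Expression in decimal: (1 + 31) × 5 - 37
Parentheses first: 1 + 31 = 32
Multiply: 32 × 5 = 160
Subtract: 160 - 37 = 123
123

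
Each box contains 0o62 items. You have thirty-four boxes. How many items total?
Convert 0o62 (octal) → 6×8 + 2 = 50 (decimal)
Convert thirty-four (English words) → 34 (decimal)
Compute 50 × 34 = 1700
1700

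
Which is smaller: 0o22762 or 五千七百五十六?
Convert 0o22762 (octal) → 2×4096 + 2×512 + 7×64 + 6×8 + 2 = 9714 (decimal)
Convert 五千七百五十六 (Chinese numeral) → 5×1000 + 7×100 + 5×10 + 6 = 5756 (decimal)
Compare 9714 vs 5756: smaller = 5756
5756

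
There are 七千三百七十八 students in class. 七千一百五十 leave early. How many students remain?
Convert 七千三百七十八 (Chinese numeral) → 7×1000 + 3×100 + 7×10 + 8 = 7378 (decimal)
Convert 七千一百五十 (Chinese numeral) → 7×1000 + 1×100 + 5×10 = 7150 (decimal)
Compute 7378 - 7150 = 228
228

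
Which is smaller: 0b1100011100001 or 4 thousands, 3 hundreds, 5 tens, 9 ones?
Convert 0b1100011100001 (binary) → 4096 + 2048 + 128 + 64 + 32 + 1 = 6369 (decimal)
Convert 4 thousands, 3 hundreds, 5 tens, 9 ones (place-value notation) → 4×1000 + 3×100 + 5×10 + 9 = 4359 (decimal)
Compare 6369 vs 4359: smaller = 4359
4359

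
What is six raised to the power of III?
Convert six (English words) → 6 (decimal)
Convert III (Roman numeral) → 1 + 1 + 1 = 3 (decimal)
Compute 6 ^ 3 = 216
216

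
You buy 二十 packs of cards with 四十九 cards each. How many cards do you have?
Convert 四十九 (Chinese numeral) → 4×10 + 9 = 49 (decimal)
Convert 二十 (Chinese numeral) → 2×10 = 20 (decimal)
Compute 49 × 20 = 980
980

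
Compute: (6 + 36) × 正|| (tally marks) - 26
Convert 正|| (tally marks) → 5 + 2 = 7 (decimal)
Expression in decimal: (6 + 36) × 7 - 26
Parentheses first: 6 + 36 = 42
Multiply: 42 × 7 = 294
Subtract: 294 - 26 = 268
268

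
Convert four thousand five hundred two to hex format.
Convert four thousand five hundred two (English words) → 4×1000 + 5×100 + 2 = 4502 (decimal)
Convert 4502 (decimal) → 4502 = 1×4096 + 1×256 + 9×16 + 6 → 0x1196 (hexadecimal)
0x1196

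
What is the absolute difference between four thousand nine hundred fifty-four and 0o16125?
Convert four thousand nine hundred fifty-four (English words) → 4×1000 + 9×100 + 54 = 4954 (decimal)
Convert 0o16125 (octal) → 1×4096 + 6×512 + 1×64 + 2×8 + 5 = 7253 (decimal)
Compute |4954 - 7253| = 2299
2299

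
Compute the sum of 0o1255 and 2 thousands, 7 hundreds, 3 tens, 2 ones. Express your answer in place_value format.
Convert 0o1255 (octal) → 1×512 + 2×64 + 5×8 + 5 = 685 (decimal)
Convert 2 thousands, 7 hundreds, 3 tens, 2 ones (place-value notation) → 2×1000 + 7×100 + 3×10 + 2 = 2732 (decimal)
Compute 685 + 2732 = 3417
Convert 3417 (decimal) → 3417 = 3×1000 + 4×100 + 1×10 + 7 → 3 thousands, 4 hundreds, 1 ten, 7 ones (place-value notation)
3 thousands, 4 hundreds, 1 ten, 7 ones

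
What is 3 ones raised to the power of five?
Convert 3 ones (place-value notation) → 3 (decimal)
Convert five (English words) → 5 (decimal)
Compute 3 ^ 5 = 243
243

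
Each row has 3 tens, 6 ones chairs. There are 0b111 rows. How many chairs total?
Convert 3 tens, 6 ones (place-value notation) → 3×10 + 6 = 36 (decimal)
Convert 0b111 (binary) → 4 + 2 + 1 = 7 (decimal)
Compute 36 × 7 = 252
252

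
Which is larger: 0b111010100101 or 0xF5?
Convert 0b111010100101 (binary) → 2048 + 1024 + 512 + 128 + 32 + 4 + 1 = 3749 (decimal)
Convert 0xF5 (hexadecimal) → 15×16 + 5 = 245 (decimal)
Compare 3749 vs 245: larger = 3749
3749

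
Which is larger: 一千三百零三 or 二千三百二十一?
Convert 一千三百零三 (Chinese numeral) → 1×1000 + 3×100 + 3 = 1303 (decimal)
Convert 二千三百二十一 (Chinese numeral) → 2×1000 + 3×100 + 2×10 + 1 = 2321 (decimal)
Compare 1303 vs 2321: larger = 2321
2321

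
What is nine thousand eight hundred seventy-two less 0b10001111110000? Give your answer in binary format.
Convert nine thousand eight hundred seventy-two (English words) → 9×1000 + 8×100 + 72 = 9872 (decimal)
Convert 0b10001111110000 (binary) → 8192 + 512 + 256 + 128 + 64 + 32 + 16 = 9200 (decimal)
Compute 9872 - 9200 = 672
Convert 672 (decimal) → 672 = 512 + 128 + 32 → 0b1010100000 (binary)
0b1010100000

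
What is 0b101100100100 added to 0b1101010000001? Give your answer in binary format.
Convert 0b101100100100 (binary) → 2048 + 512 + 256 + 32 + 4 = 2852 (decimal)
Convert 0b1101010000001 (binary) → 4096 + 2048 + 512 + 128 + 1 = 6785 (decimal)
Compute 2852 + 6785 = 9637
Convert 9637 (decimal) → 9637 = 8192 + 1024 + 256 + 128 + 32 + 4 + 1 → 0b10010110100101 (binary)
0b10010110100101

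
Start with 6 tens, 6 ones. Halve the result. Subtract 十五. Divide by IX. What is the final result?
Convert 6 tens, 6 ones (place-value notation) → 6×10 + 6 = 66 (decimal)
Start: 66
66 ÷ 2 = 33
Convert 十五 (Chinese numeral) → 1×10 + 5 = 15 (decimal)
33 - 15 = 18
Convert IX (Roman numeral) → 9 (decimal)
18 ÷ 9 = 2
2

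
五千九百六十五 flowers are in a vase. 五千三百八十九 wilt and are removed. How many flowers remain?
Convert 五千九百六十五 (Chinese numeral) → 5×1000 + 9×100 + 6×10 + 5 = 5965 (decimal)
Convert 五千三百八十九 (Chinese numeral) → 5×1000 + 3×100 + 8×10 + 9 = 5389 (decimal)
Compute 5965 - 5389 = 576
576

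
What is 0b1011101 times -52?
Convert 0b1011101 (binary) → 64 + 16 + 8 + 4 + 1 = 93 (decimal)
Compute 93 × -52 = -4836
-4836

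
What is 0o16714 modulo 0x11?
Convert 0o16714 (octal) → 1×4096 + 6×512 + 7×64 + 1×8 + 4 = 7628 (decimal)
Convert 0x11 (hexadecimal) → 1×16 + 1 = 17 (decimal)
Compute 7628 mod 17 = 12
12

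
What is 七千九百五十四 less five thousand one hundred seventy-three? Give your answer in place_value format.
Convert 七千九百五十四 (Chinese numeral) → 7×1000 + 9×100 + 5×10 + 4 = 7954 (decimal)
Convert five thousand one hundred seventy-three (English words) → 5×1000 + 1×100 + 73 = 5173 (decimal)
Compute 7954 - 5173 = 2781
Convert 2781 (decimal) → 2781 = 2×1000 + 7×100 + 8×10 + 1 → 2 thousands, 7 hundreds, 8 tens, 1 one (place-value notation)
2 thousands, 7 hundreds, 8 tens, 1 one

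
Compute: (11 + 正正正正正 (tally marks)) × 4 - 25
Convert 正正正正正 (tally marks) → 5 + 5 + 5 + 5 + 5 = 25 (decimal)
Expression in decimal: (11 + 25) × 4 - 25
Parentheses first: 11 + 25 = 36
Multiply: 36 × 4 = 144
Subtract: 144 - 25 = 119
119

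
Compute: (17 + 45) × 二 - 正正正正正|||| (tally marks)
Convert 二 (Chinese numeral) → 2 (decimal)
Convert 正正正正正|||| (tally marks) → 5 + 5 + 5 + 5 + 5 + 4 = 29 (decimal)
Expression in decimal: (17 + 45) × 2 - 29
Parentheses first: 17 + 45 = 62
Multiply: 62 × 2 = 124
Subtract: 124 - 29 = 95
95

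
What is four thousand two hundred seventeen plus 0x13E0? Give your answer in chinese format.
Convert four thousand two hundred seventeen (English words) → 4×1000 + 2×100 + 17 = 4217 (decimal)
Convert 0x13E0 (hexadecimal) → 1×4096 + 3×256 + 14×16 = 5088 (decimal)
Compute 4217 + 5088 = 9305
Convert 9305 (decimal) → 9305 = 9×1000 + 3×100 + 5 → 九千三百零五 (Chinese numeral)
九千三百零五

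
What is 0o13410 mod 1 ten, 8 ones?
Convert 0o13410 (octal) → 1×4096 + 3×512 + 4×64 + 1×8 = 5896 (decimal)
Convert 1 ten, 8 ones (place-value notation) → 1×10 + 8 = 18 (decimal)
Compute 5896 mod 18 = 10
10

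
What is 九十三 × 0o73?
Convert 九十三 (Chinese numeral) → 9×10 + 3 = 93 (decimal)
Convert 0o73 (octal) → 7×8 + 3 = 59 (decimal)
Compute 93 × 59 = 5487
5487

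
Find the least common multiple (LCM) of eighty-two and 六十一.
Convert eighty-two (English words) → 82 (decimal)
Convert 六十一 (Chinese numeral) → 6×10 + 1 = 61 (decimal)
Compute lcm(82, 61) = 5002
5002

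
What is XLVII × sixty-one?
Convert XLVII (Roman numeral) → 40 + 5 + 1 + 1 = 47 (decimal)
Convert sixty-one (English words) → 61 (decimal)
Compute 47 × 61 = 2867
2867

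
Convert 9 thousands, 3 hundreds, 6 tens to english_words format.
Convert 9 thousands, 3 hundreds, 6 tens (place-value notation) → 9×1000 + 3×100 + 6×10 = 9360 (decimal)
Convert 9360 (decimal) → 9360 = 9×1000 + 3×100 + 60 → nine thousand three hundred sixty (English words)
nine thousand three hundred sixty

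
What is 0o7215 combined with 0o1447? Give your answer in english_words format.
Convert 0o7215 (octal) → 7×512 + 2×64 + 1×8 + 5 = 3725 (decimal)
Convert 0o1447 (octal) → 1×512 + 4×64 + 4×8 + 7 = 807 (decimal)
Compute 3725 + 807 = 4532
Convert 4532 (decimal) → 4532 = 4×1000 + 5×100 + 32 → four thousand five hundred thirty-two (English words)
four thousand five hundred thirty-two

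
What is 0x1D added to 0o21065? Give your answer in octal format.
Convert 0x1D (hexadecimal) → 1×16 + 13 = 29 (decimal)
Convert 0o21065 (octal) → 2×4096 + 1×512 + 6×8 + 5 = 8757 (decimal)
Compute 29 + 8757 = 8786
Convert 8786 (decimal) → 8786 = 2×4096 + 1×512 + 1×64 + 2×8 + 2 → 0o21122 (octal)
0o21122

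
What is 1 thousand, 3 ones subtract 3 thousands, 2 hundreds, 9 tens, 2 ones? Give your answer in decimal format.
Convert 1 thousand, 3 ones (place-value notation) → 1×1000 + 3 = 1003 (decimal)
Convert 3 thousands, 2 hundreds, 9 tens, 2 ones (place-value notation) → 3×1000 + 2×100 + 9×10 + 2 = 3292 (decimal)
Compute 1003 - 3292 = -2289
-2289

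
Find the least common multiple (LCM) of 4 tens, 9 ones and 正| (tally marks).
Convert 4 tens, 9 ones (place-value notation) → 4×10 + 9 = 49 (decimal)
Convert 正| (tally marks) → 5 + 1 = 6 (decimal)
Compute lcm(49, 6) = 294
294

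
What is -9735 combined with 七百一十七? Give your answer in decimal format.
Convert 七百一十七 (Chinese numeral) → 7×100 + 1×10 + 7 = 717 (decimal)
Compute -9735 + 717 = -9018
-9018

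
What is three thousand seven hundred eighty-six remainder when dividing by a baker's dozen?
Convert three thousand seven hundred eighty-six (English words) → 3×1000 + 7×100 + 86 = 3786 (decimal)
Convert a baker's dozen (colloquial) → 13 (decimal)
Compute 3786 mod 13 = 3
3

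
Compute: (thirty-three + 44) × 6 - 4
Convert thirty-three (English words) → 33 (decimal)
Expression in decimal: (33 + 44) × 6 - 4
Parentheses first: 33 + 44 = 77
Multiply: 77 × 6 = 462
Subtract: 462 - 4 = 458
458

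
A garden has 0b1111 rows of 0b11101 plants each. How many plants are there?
Convert 0b11101 (binary) → 16 + 8 + 4 + 1 = 29 (decimal)
Convert 0b1111 (binary) → 8 + 4 + 2 + 1 = 15 (decimal)
Compute 29 × 15 = 435
435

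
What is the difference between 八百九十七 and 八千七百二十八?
Convert 八百九十七 (Chinese numeral) → 8×100 + 9×10 + 7 = 897 (decimal)
Convert 八千七百二十八 (Chinese numeral) → 8×1000 + 7×100 + 2×10 + 8 = 8728 (decimal)
Difference: |897 - 8728| = 7831
7831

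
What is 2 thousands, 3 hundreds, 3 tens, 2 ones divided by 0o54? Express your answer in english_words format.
Convert 2 thousands, 3 hundreds, 3 tens, 2 ones (place-value notation) → 2×1000 + 3×100 + 3×10 + 2 = 2332 (decimal)
Convert 0o54 (octal) → 5×8 + 4 = 44 (decimal)
Compute 2332 ÷ 44 = 53
Convert 53 (decimal) → fifty-three (English words)
fifty-three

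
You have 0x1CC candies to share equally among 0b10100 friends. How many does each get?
Convert 0x1CC (hexadecimal) → 1×256 + 12×16 + 12 = 460 (decimal)
Convert 0b10100 (binary) → 16 + 4 = 20 (decimal)
Compute 460 ÷ 20 = 23
23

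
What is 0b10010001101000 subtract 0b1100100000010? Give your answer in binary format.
Convert 0b10010001101000 (binary) → 8192 + 1024 + 64 + 32 + 8 = 9320 (decimal)
Convert 0b1100100000010 (binary) → 4096 + 2048 + 256 + 2 = 6402 (decimal)
Compute 9320 - 6402 = 2918
Convert 2918 (decimal) → 2918 = 2048 + 512 + 256 + 64 + 32 + 4 + 2 → 0b101101100110 (binary)
0b101101100110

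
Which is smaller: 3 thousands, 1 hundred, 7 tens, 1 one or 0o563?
Convert 3 thousands, 1 hundred, 7 tens, 1 one (place-value notation) → 3×1000 + 1×100 + 7×10 + 1 = 3171 (decimal)
Convert 0o563 (octal) → 5×64 + 6×8 + 3 = 371 (decimal)
Compare 3171 vs 371: smaller = 371
371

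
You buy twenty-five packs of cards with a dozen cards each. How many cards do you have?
Convert a dozen (colloquial) → 12 (decimal)
Convert twenty-five (English words) → 25 (decimal)
Compute 12 × 25 = 300
300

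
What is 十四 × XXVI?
Convert 十四 (Chinese numeral) → 1×10 + 4 = 14 (decimal)
Convert XXVI (Roman numeral) → 10 + 10 + 5 + 1 = 26 (decimal)
Compute 14 × 26 = 364
364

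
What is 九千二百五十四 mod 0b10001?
Convert 九千二百五十四 (Chinese numeral) → 9×1000 + 2×100 + 5×10 + 4 = 9254 (decimal)
Convert 0b10001 (binary) → 16 + 1 = 17 (decimal)
Compute 9254 mod 17 = 6
6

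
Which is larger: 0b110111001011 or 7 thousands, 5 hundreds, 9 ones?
Convert 0b110111001011 (binary) → 2048 + 1024 + 256 + 128 + 64 + 8 + 2 + 1 = 3531 (decimal)
Convert 7 thousands, 5 hundreds, 9 ones (place-value notation) → 7×1000 + 5×100 + 9 = 7509 (decimal)
Compare 3531 vs 7509: larger = 7509
7509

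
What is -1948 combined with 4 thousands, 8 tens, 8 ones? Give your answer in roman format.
Convert 4 thousands, 8 tens, 8 ones (place-value notation) → 4×1000 + 8×10 + 8 = 4088 (decimal)
Compute -1948 + 4088 = 2140
Convert 2140 (decimal) → 2140 = 1000 + 1000 + 100 + 40 → MMCXL (Roman numeral)
MMCXL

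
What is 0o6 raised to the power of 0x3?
Convert 0o6 (octal) → 6 (decimal)
Convert 0x3 (hexadecimal) → 3 (decimal)
Compute 6 ^ 3 = 216
216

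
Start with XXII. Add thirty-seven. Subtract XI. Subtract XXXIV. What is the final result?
Convert XXII (Roman numeral) → 10 + 10 + 1 + 1 = 22 (decimal)
Start: 22
Convert thirty-seven (English words) → 37 (decimal)
22 + 37 = 59
Convert XI (Roman numeral) → 10 + 1 = 11 (decimal)
59 - 11 = 48
Convert XXXIV (Roman numeral) → 10 + 10 + 10 + 4 = 34 (decimal)
48 - 34 = 14
14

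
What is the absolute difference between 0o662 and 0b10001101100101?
Convert 0o662 (octal) → 6×64 + 6×8 + 2 = 434 (decimal)
Convert 0b10001101100101 (binary) → 8192 + 512 + 256 + 64 + 32 + 4 + 1 = 9061 (decimal)
Compute |434 - 9061| = 8627
8627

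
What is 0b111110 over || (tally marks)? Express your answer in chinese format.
Convert 0b111110 (binary) → 32 + 16 + 8 + 4 + 2 = 62 (decimal)
Convert || (tally marks) → 2 (decimal)
Compute 62 ÷ 2 = 31
Convert 31 (decimal) → 31 = 3×10 + 1 → 三十一 (Chinese numeral)
三十一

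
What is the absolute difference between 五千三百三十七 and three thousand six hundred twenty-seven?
Convert 五千三百三十七 (Chinese numeral) → 5×1000 + 3×100 + 3×10 + 7 = 5337 (decimal)
Convert three thousand six hundred twenty-seven (English words) → 3×1000 + 6×100 + 27 = 3627 (decimal)
Compute |5337 - 3627| = 1710
1710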